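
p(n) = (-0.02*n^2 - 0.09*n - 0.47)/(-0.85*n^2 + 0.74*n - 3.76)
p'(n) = (-0.04*n - 0.09)/(-0.85*n^2 + 0.74*n - 3.76) + (1.7*n - 0.74)*(-0.02*n^2 - 0.09*n - 0.47)/(-0.85*n^2 + 0.74*n - 3.76)^2 = (-0.0913*n^2 - 0.6486*n + 0.6862)/(0.7225*n^4 - 1.258*n^3 + 6.9396*n^2 - 5.5648*n + 14.1376)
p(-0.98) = 0.08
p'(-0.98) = 0.04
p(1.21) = 0.15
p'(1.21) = -0.01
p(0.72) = 0.15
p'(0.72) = 0.01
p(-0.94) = 0.08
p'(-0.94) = 0.04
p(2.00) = 0.13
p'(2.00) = -0.03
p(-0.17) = 0.12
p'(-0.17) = 0.05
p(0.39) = 0.14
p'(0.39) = 0.03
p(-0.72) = 0.09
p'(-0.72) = 0.05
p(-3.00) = 0.03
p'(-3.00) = 0.01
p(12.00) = 0.04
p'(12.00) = -0.00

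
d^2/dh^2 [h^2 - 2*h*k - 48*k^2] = 2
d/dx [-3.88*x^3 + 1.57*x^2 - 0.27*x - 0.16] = -11.64*x^2 + 3.14*x - 0.27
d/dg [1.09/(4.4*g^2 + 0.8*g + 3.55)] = (-9.592*g - 0.872)/(4.4*g^2 + 0.8*g + 3.55)^2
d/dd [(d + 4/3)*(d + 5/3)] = 2*d + 3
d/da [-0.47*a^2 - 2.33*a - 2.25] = -0.94*a - 2.33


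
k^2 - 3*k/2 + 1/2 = (k - 1)*(k - 1/2)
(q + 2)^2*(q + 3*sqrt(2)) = q^3 + 4*q^2 + 3*sqrt(2)*q^2 + 4*q + 12*sqrt(2)*q + 12*sqrt(2)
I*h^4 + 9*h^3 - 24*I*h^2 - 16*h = h*(h - 4*I)^2*(I*h + 1)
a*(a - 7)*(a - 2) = a^3 - 9*a^2 + 14*a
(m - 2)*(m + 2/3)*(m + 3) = m^3 + 5*m^2/3 - 16*m/3 - 4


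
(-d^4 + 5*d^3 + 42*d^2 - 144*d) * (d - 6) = -d^5 + 11*d^4 + 12*d^3 - 396*d^2 + 864*d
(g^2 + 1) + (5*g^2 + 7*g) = 6*g^2 + 7*g + 1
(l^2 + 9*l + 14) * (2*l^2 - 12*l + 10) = 2*l^4 + 6*l^3 - 70*l^2 - 78*l + 140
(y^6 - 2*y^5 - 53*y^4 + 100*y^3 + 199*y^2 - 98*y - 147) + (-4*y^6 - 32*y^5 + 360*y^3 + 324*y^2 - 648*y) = -3*y^6 - 34*y^5 - 53*y^4 + 460*y^3 + 523*y^2 - 746*y - 147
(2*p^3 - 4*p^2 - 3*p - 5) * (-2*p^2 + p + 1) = -4*p^5 + 10*p^4 + 4*p^3 + 3*p^2 - 8*p - 5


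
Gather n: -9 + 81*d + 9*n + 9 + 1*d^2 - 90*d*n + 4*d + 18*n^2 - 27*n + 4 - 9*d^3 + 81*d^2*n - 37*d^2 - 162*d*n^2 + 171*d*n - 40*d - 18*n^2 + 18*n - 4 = -9*d^3 - 36*d^2 - 162*d*n^2 + 45*d + n*(81*d^2 + 81*d)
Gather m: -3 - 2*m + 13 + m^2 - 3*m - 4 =m^2 - 5*m + 6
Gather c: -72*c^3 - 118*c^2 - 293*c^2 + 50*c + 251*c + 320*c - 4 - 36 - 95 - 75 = -72*c^3 - 411*c^2 + 621*c - 210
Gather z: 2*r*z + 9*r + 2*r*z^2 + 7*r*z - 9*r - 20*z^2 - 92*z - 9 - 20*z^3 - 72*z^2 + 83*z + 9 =-20*z^3 + z^2*(2*r - 92) + z*(9*r - 9)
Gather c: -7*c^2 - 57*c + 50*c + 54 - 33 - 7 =-7*c^2 - 7*c + 14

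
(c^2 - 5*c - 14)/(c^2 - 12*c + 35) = (c + 2)/(c - 5)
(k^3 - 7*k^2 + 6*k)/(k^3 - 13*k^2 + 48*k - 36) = k/(k - 6)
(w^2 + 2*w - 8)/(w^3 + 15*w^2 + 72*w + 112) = (w - 2)/(w^2 + 11*w + 28)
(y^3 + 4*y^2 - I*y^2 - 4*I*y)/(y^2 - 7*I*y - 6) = y*(y + 4)/(y - 6*I)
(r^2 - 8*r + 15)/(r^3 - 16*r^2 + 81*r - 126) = (r - 5)/(r^2 - 13*r + 42)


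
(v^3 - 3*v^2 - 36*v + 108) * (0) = 0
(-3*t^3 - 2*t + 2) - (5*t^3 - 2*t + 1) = 1 - 8*t^3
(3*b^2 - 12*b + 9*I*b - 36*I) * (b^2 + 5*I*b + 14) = 3*b^4 - 12*b^3 + 24*I*b^3 - 3*b^2 - 96*I*b^2 + 12*b + 126*I*b - 504*I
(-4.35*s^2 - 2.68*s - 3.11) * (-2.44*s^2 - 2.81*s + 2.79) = 10.614*s^4 + 18.7627*s^3 + 2.9827*s^2 + 1.2619*s - 8.6769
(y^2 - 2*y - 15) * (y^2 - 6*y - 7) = y^4 - 8*y^3 - 10*y^2 + 104*y + 105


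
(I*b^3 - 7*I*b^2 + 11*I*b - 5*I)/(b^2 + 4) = I*(b^3 - 7*b^2 + 11*b - 5)/(b^2 + 4)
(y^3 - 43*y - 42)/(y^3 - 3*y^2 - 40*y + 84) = (y + 1)/(y - 2)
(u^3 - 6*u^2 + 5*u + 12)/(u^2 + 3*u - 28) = (u^2 - 2*u - 3)/(u + 7)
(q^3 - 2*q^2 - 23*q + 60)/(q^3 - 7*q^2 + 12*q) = (q + 5)/q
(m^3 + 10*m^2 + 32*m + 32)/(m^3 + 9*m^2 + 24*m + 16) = (m + 2)/(m + 1)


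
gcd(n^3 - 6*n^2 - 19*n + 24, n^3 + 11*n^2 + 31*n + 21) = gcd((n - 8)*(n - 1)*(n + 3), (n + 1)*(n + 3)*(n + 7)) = n + 3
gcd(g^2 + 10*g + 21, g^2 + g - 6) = g + 3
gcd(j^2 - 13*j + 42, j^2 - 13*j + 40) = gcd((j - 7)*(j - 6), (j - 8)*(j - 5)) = 1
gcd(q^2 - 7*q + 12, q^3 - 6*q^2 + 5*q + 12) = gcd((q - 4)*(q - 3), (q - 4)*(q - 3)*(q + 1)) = q^2 - 7*q + 12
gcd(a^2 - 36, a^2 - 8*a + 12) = a - 6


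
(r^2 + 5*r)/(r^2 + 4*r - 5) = r/(r - 1)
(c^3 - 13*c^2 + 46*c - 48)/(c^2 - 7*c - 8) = (c^2 - 5*c + 6)/(c + 1)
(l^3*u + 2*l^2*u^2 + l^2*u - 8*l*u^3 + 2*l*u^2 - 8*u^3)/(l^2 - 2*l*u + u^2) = u*(l^3 + 2*l^2*u + l^2 - 8*l*u^2 + 2*l*u - 8*u^2)/(l^2 - 2*l*u + u^2)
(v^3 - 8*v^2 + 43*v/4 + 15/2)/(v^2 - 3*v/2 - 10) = (-4*v^3 + 32*v^2 - 43*v - 30)/(2*(-2*v^2 + 3*v + 20))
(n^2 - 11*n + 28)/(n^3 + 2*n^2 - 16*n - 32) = (n - 7)/(n^2 + 6*n + 8)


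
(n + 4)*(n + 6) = n^2 + 10*n + 24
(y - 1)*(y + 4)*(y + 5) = y^3 + 8*y^2 + 11*y - 20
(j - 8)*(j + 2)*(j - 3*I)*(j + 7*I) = j^4 - 6*j^3 + 4*I*j^3 + 5*j^2 - 24*I*j^2 - 126*j - 64*I*j - 336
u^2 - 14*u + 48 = (u - 8)*(u - 6)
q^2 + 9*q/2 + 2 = (q + 1/2)*(q + 4)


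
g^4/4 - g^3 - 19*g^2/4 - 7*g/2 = g*(g/4 + 1/2)*(g - 7)*(g + 1)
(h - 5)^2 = h^2 - 10*h + 25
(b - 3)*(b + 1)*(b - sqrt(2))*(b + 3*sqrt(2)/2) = b^4 - 2*b^3 + sqrt(2)*b^3/2 - 6*b^2 - sqrt(2)*b^2 - 3*sqrt(2)*b/2 + 6*b + 9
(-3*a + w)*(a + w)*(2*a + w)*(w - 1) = -6*a^3*w + 6*a^3 - 7*a^2*w^2 + 7*a^2*w + w^4 - w^3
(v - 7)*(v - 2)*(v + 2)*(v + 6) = v^4 - v^3 - 46*v^2 + 4*v + 168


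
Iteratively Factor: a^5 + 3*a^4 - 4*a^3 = (a)*(a^4 + 3*a^3 - 4*a^2) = a^2*(a^3 + 3*a^2 - 4*a) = a^2*(a + 4)*(a^2 - a) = a^2*(a - 1)*(a + 4)*(a)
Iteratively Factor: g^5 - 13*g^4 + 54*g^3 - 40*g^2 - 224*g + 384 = (g - 3)*(g^4 - 10*g^3 + 24*g^2 + 32*g - 128) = (g - 4)*(g - 3)*(g^3 - 6*g^2 + 32) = (g - 4)^2*(g - 3)*(g^2 - 2*g - 8) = (g - 4)^3*(g - 3)*(g + 2)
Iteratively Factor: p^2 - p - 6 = (p + 2)*(p - 3)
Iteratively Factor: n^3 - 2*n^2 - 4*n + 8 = (n - 2)*(n^2 - 4) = (n - 2)*(n + 2)*(n - 2)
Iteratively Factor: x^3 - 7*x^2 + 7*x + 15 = (x + 1)*(x^2 - 8*x + 15) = (x - 5)*(x + 1)*(x - 3)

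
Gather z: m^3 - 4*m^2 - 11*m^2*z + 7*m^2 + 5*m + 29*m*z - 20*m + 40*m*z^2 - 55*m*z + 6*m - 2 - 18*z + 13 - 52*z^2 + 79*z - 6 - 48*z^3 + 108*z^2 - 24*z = m^3 + 3*m^2 - 9*m - 48*z^3 + z^2*(40*m + 56) + z*(-11*m^2 - 26*m + 37) + 5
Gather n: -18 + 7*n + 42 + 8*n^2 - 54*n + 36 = 8*n^2 - 47*n + 60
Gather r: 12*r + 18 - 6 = 12*r + 12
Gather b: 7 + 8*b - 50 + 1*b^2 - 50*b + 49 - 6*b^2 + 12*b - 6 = -5*b^2 - 30*b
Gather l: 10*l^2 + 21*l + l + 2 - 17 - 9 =10*l^2 + 22*l - 24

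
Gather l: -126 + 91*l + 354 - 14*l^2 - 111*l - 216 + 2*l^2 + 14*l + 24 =-12*l^2 - 6*l + 36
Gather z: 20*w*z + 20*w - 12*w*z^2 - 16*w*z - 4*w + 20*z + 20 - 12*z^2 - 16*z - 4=16*w + z^2*(-12*w - 12) + z*(4*w + 4) + 16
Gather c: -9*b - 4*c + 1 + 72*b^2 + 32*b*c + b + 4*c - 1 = 72*b^2 + 32*b*c - 8*b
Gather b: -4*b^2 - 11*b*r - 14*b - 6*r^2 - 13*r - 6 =-4*b^2 + b*(-11*r - 14) - 6*r^2 - 13*r - 6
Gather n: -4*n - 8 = -4*n - 8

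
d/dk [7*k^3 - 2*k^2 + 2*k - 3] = 21*k^2 - 4*k + 2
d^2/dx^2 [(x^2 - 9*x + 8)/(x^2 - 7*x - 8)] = -4/(x^3 + 3*x^2 + 3*x + 1)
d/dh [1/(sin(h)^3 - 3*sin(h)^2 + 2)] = 3*(2 - sin(h))*sin(h)*cos(h)/(sin(h)^3 - 3*sin(h)^2 + 2)^2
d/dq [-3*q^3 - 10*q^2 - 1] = q*(-9*q - 20)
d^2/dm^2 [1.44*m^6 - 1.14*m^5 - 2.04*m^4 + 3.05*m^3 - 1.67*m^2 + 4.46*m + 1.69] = 43.2*m^4 - 22.8*m^3 - 24.48*m^2 + 18.3*m - 3.34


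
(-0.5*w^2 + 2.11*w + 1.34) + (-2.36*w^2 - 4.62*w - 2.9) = -2.86*w^2 - 2.51*w - 1.56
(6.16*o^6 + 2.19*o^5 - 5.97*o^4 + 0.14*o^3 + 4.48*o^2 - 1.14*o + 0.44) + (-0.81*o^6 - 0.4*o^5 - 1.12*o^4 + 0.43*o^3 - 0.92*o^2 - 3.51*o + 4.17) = 5.35*o^6 + 1.79*o^5 - 7.09*o^4 + 0.57*o^3 + 3.56*o^2 - 4.65*o + 4.61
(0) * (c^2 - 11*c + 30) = 0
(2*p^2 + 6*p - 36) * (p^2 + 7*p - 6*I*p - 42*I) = 2*p^4 + 20*p^3 - 12*I*p^3 + 6*p^2 - 120*I*p^2 - 252*p - 36*I*p + 1512*I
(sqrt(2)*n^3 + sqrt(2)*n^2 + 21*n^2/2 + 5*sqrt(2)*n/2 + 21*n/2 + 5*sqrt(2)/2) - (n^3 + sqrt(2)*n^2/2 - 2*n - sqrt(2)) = -n^3 + sqrt(2)*n^3 + sqrt(2)*n^2/2 + 21*n^2/2 + 5*sqrt(2)*n/2 + 25*n/2 + 7*sqrt(2)/2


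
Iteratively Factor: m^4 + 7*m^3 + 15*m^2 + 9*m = (m + 3)*(m^3 + 4*m^2 + 3*m) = (m + 1)*(m + 3)*(m^2 + 3*m) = (m + 1)*(m + 3)^2*(m)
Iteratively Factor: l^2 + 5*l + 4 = (l + 1)*(l + 4)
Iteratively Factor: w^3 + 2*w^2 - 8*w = (w - 2)*(w^2 + 4*w) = (w - 2)*(w + 4)*(w)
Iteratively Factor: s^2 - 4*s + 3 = (s - 3)*(s - 1)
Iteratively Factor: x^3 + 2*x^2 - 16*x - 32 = (x + 2)*(x^2 - 16) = (x + 2)*(x + 4)*(x - 4)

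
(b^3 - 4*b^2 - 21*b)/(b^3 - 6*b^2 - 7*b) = (b + 3)/(b + 1)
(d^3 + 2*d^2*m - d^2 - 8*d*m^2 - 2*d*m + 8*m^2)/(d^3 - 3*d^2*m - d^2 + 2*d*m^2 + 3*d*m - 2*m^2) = (d + 4*m)/(d - m)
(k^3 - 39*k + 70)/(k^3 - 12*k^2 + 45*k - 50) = (k + 7)/(k - 5)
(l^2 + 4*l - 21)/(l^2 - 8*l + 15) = (l + 7)/(l - 5)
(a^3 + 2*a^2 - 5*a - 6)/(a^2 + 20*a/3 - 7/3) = 3*(a^3 + 2*a^2 - 5*a - 6)/(3*a^2 + 20*a - 7)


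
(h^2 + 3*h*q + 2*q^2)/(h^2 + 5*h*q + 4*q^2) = (h + 2*q)/(h + 4*q)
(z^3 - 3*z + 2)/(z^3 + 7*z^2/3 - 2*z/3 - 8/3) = 3*(z - 1)/(3*z + 4)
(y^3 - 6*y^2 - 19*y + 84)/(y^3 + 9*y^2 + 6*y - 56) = (y^2 - 10*y + 21)/(y^2 + 5*y - 14)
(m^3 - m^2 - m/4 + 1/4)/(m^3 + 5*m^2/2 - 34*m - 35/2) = (2*m^2 - 3*m + 1)/(2*(m^2 + 2*m - 35))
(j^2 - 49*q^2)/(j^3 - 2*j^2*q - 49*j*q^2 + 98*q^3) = 1/(j - 2*q)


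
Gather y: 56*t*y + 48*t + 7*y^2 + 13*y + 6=48*t + 7*y^2 + y*(56*t + 13) + 6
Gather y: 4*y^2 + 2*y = 4*y^2 + 2*y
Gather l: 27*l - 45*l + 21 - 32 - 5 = -18*l - 16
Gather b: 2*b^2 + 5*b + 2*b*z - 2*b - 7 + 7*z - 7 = 2*b^2 + b*(2*z + 3) + 7*z - 14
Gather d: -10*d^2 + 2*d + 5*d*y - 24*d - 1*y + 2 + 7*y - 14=-10*d^2 + d*(5*y - 22) + 6*y - 12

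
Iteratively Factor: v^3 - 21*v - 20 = (v + 1)*(v^2 - v - 20) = (v - 5)*(v + 1)*(v + 4)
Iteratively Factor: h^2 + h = (h + 1)*(h)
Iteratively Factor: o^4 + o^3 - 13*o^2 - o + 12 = (o - 3)*(o^3 + 4*o^2 - o - 4) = (o - 3)*(o - 1)*(o^2 + 5*o + 4) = (o - 3)*(o - 1)*(o + 4)*(o + 1)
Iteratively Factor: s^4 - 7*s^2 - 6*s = (s + 2)*(s^3 - 2*s^2 - 3*s) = s*(s + 2)*(s^2 - 2*s - 3) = s*(s - 3)*(s + 2)*(s + 1)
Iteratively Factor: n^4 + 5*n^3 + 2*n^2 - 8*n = (n + 4)*(n^3 + n^2 - 2*n) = n*(n + 4)*(n^2 + n - 2) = n*(n - 1)*(n + 4)*(n + 2)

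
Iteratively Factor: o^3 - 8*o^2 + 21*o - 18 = (o - 2)*(o^2 - 6*o + 9) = (o - 3)*(o - 2)*(o - 3)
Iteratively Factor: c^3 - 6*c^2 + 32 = (c - 4)*(c^2 - 2*c - 8) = (c - 4)*(c + 2)*(c - 4)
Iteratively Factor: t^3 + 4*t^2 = (t)*(t^2 + 4*t) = t*(t + 4)*(t)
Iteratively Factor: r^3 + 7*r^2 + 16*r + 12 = (r + 2)*(r^2 + 5*r + 6) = (r + 2)*(r + 3)*(r + 2)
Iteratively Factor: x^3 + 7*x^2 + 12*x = (x + 4)*(x^2 + 3*x) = (x + 3)*(x + 4)*(x)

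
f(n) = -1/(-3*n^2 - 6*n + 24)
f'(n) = -(6*n + 6)/(-3*n^2 - 6*n + 24)^2 = 2*(-n - 1)/(3*(n^2 + 2*n - 8)^2)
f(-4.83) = 0.06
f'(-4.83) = 0.08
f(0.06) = -0.04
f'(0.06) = -0.01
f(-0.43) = -0.04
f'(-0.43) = -0.01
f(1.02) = -0.07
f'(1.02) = -0.06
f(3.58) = 0.03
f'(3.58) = -0.02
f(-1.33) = -0.04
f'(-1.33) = 0.00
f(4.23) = 0.02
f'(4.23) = -0.01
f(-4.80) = 0.06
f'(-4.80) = 0.09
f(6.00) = 0.01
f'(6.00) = 0.00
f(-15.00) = 0.00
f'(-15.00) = 0.00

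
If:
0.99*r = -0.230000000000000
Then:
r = -0.23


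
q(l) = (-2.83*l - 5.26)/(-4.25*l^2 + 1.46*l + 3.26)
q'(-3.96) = -0.00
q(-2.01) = -0.03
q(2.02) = 0.99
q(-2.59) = -0.07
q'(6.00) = -0.04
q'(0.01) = -0.19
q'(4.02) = -0.11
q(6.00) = 0.16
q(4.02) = 0.28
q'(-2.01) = 0.14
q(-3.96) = -0.09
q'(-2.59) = 0.04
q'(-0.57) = 18.27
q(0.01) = -1.62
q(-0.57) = -3.48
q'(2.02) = -1.14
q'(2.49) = -0.50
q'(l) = (-2.83*l - 5.26)*(8.5*l - 1.46)/(-4.25*l^2 + 1.46*l + 3.26)^2 - 2.83/(-4.25*l^2 + 1.46*l + 3.26)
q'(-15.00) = -0.00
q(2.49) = 0.63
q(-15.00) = -0.04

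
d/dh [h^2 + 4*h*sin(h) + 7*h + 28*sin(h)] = 4*h*cos(h) + 2*h + 4*sin(h) + 28*cos(h) + 7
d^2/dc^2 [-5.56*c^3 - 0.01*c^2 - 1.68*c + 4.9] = -33.36*c - 0.02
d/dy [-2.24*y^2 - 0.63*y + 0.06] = -4.48*y - 0.63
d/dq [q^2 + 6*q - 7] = 2*q + 6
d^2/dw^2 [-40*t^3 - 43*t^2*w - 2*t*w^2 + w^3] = -4*t + 6*w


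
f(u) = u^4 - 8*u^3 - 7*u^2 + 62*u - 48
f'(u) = 4*u^3 - 24*u^2 - 14*u + 62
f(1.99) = 0.30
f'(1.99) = -29.38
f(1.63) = 6.87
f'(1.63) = -7.26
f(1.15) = 3.62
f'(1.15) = 20.24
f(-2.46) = -87.16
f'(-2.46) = -108.35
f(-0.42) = -74.65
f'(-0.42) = 63.35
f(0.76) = -8.10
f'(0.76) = 39.25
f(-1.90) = -123.17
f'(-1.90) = -25.48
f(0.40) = -24.81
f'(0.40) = 52.82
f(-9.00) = 11220.00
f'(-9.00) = -4672.00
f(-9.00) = 11220.00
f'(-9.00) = -4672.00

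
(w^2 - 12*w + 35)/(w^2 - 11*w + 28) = (w - 5)/(w - 4)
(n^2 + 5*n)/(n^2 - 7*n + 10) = n*(n + 5)/(n^2 - 7*n + 10)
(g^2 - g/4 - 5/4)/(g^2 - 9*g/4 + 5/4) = (g + 1)/(g - 1)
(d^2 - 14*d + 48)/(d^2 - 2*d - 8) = (-d^2 + 14*d - 48)/(-d^2 + 2*d + 8)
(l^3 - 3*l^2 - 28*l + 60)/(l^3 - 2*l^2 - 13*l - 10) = (-l^3 + 3*l^2 + 28*l - 60)/(-l^3 + 2*l^2 + 13*l + 10)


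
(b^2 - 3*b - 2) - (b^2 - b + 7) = -2*b - 9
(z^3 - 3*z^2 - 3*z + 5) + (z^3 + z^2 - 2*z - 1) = 2*z^3 - 2*z^2 - 5*z + 4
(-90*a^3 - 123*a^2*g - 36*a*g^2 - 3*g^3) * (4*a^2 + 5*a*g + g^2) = -360*a^5 - 942*a^4*g - 849*a^3*g^2 - 315*a^2*g^3 - 51*a*g^4 - 3*g^5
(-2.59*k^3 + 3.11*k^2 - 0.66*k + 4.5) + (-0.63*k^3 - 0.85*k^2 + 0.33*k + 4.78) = -3.22*k^3 + 2.26*k^2 - 0.33*k + 9.28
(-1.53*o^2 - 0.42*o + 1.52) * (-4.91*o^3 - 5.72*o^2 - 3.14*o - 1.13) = 7.5123*o^5 + 10.8138*o^4 - 0.2566*o^3 - 5.6467*o^2 - 4.2982*o - 1.7176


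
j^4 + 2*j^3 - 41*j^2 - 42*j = j*(j - 6)*(j + 1)*(j + 7)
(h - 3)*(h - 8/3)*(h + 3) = h^3 - 8*h^2/3 - 9*h + 24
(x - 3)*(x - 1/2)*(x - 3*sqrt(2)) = x^3 - 3*sqrt(2)*x^2 - 7*x^2/2 + 3*x/2 + 21*sqrt(2)*x/2 - 9*sqrt(2)/2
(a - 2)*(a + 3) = a^2 + a - 6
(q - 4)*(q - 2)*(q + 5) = q^3 - q^2 - 22*q + 40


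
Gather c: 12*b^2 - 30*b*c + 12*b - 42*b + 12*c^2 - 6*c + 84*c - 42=12*b^2 - 30*b + 12*c^2 + c*(78 - 30*b) - 42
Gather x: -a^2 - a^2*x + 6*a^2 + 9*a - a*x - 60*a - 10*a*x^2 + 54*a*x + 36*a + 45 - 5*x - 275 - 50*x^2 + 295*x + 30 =5*a^2 - 15*a + x^2*(-10*a - 50) + x*(-a^2 + 53*a + 290) - 200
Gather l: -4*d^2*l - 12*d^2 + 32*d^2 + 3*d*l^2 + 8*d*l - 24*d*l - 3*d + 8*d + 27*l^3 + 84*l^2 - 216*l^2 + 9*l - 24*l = 20*d^2 + 5*d + 27*l^3 + l^2*(3*d - 132) + l*(-4*d^2 - 16*d - 15)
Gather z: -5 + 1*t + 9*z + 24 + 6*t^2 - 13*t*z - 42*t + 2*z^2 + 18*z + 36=6*t^2 - 41*t + 2*z^2 + z*(27 - 13*t) + 55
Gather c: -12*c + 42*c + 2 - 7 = 30*c - 5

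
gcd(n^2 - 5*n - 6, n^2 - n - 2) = n + 1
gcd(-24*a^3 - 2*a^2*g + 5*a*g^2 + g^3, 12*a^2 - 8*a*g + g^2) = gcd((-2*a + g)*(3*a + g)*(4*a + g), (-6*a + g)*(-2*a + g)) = 2*a - g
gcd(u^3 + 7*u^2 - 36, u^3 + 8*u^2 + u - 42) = u^2 + u - 6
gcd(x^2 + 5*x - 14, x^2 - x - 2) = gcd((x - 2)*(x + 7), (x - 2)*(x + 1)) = x - 2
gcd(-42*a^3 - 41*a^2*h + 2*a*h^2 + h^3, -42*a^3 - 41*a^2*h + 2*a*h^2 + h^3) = 42*a^3 + 41*a^2*h - 2*a*h^2 - h^3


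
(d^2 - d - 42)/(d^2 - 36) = (d - 7)/(d - 6)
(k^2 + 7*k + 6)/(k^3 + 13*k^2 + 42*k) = (k + 1)/(k*(k + 7))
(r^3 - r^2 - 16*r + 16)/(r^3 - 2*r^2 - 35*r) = (-r^3 + r^2 + 16*r - 16)/(r*(-r^2 + 2*r + 35))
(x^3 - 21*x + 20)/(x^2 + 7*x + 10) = (x^2 - 5*x + 4)/(x + 2)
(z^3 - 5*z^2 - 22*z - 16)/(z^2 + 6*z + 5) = (z^2 - 6*z - 16)/(z + 5)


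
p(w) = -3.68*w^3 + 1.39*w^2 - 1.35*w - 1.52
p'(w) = -11.04*w^2 + 2.78*w - 1.35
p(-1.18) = 8.05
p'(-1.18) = -20.00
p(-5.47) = 649.75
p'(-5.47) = -346.88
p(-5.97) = 839.10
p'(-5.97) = -411.42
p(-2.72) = 86.49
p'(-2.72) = -90.59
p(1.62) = -15.70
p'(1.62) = -25.82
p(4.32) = -278.10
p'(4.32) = -195.37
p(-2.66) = 81.17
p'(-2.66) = -86.86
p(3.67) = -169.66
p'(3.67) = -139.84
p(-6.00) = 851.50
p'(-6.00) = -415.47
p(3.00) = -92.42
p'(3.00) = -92.37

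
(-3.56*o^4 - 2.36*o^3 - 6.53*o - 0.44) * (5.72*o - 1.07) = -20.3632*o^5 - 9.69*o^4 + 2.5252*o^3 - 37.3516*o^2 + 4.4703*o + 0.4708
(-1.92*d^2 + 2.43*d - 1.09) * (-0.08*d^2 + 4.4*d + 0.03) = 0.1536*d^4 - 8.6424*d^3 + 10.7216*d^2 - 4.7231*d - 0.0327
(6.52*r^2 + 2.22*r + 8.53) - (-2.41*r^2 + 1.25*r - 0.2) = 8.93*r^2 + 0.97*r + 8.73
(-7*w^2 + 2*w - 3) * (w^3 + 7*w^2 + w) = -7*w^5 - 47*w^4 + 4*w^3 - 19*w^2 - 3*w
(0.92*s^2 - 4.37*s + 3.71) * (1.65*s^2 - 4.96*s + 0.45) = 1.518*s^4 - 11.7737*s^3 + 28.2107*s^2 - 20.3681*s + 1.6695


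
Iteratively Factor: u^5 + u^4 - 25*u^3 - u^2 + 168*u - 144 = (u + 4)*(u^4 - 3*u^3 - 13*u^2 + 51*u - 36) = (u - 1)*(u + 4)*(u^3 - 2*u^2 - 15*u + 36) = (u - 3)*(u - 1)*(u + 4)*(u^2 + u - 12) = (u - 3)^2*(u - 1)*(u + 4)*(u + 4)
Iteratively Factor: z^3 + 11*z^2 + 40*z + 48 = (z + 4)*(z^2 + 7*z + 12) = (z + 4)^2*(z + 3)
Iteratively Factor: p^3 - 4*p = (p + 2)*(p^2 - 2*p) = p*(p + 2)*(p - 2)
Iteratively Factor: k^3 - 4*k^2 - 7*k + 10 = (k - 5)*(k^2 + k - 2) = (k - 5)*(k + 2)*(k - 1)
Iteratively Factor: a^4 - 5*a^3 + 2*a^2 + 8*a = (a - 2)*(a^3 - 3*a^2 - 4*a) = (a - 4)*(a - 2)*(a^2 + a) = a*(a - 4)*(a - 2)*(a + 1)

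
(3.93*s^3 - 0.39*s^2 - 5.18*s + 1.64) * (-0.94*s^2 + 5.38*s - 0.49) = -3.6942*s^5 + 21.51*s^4 + 0.8453*s^3 - 29.2189*s^2 + 11.3614*s - 0.8036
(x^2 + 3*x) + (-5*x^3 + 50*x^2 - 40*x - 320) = -5*x^3 + 51*x^2 - 37*x - 320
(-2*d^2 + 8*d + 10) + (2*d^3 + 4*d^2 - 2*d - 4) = 2*d^3 + 2*d^2 + 6*d + 6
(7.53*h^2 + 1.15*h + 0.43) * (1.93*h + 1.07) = 14.5329*h^3 + 10.2766*h^2 + 2.0604*h + 0.4601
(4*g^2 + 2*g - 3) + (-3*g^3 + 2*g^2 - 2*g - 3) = -3*g^3 + 6*g^2 - 6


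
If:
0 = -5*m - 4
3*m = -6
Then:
No Solution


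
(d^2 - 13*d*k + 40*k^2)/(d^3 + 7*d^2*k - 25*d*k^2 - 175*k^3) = (d - 8*k)/(d^2 + 12*d*k + 35*k^2)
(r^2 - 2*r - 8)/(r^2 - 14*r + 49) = (r^2 - 2*r - 8)/(r^2 - 14*r + 49)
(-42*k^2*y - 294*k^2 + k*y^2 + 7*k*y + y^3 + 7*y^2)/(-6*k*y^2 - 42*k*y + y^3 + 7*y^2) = (7*k + y)/y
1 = 1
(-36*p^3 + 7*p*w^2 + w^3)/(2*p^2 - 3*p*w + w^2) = (-18*p^2 - 9*p*w - w^2)/(p - w)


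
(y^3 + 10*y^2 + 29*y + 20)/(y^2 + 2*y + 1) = (y^2 + 9*y + 20)/(y + 1)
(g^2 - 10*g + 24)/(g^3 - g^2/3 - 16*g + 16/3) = 3*(g - 6)/(3*g^2 + 11*g - 4)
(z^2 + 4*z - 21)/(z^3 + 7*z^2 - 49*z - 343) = (z - 3)/(z^2 - 49)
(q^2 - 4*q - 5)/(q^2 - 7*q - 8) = (q - 5)/(q - 8)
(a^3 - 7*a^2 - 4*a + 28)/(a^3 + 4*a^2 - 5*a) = (a^3 - 7*a^2 - 4*a + 28)/(a*(a^2 + 4*a - 5))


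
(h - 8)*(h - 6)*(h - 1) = h^3 - 15*h^2 + 62*h - 48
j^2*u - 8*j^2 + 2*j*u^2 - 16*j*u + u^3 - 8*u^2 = (j + u)^2*(u - 8)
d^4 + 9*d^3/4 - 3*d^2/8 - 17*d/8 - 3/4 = (d - 1)*(d + 1/2)*(d + 3/4)*(d + 2)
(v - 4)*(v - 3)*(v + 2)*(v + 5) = v^4 - 27*v^2 + 14*v + 120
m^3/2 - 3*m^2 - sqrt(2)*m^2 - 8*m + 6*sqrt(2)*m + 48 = (m/2 + sqrt(2))*(m - 6)*(m - 4*sqrt(2))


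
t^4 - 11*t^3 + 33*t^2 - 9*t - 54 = (t - 6)*(t - 3)^2*(t + 1)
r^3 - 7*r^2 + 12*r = r*(r - 4)*(r - 3)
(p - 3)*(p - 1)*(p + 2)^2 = p^4 - 9*p^2 - 4*p + 12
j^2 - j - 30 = (j - 6)*(j + 5)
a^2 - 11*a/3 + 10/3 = (a - 2)*(a - 5/3)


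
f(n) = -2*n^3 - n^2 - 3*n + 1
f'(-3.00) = -51.00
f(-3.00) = 55.00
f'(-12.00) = -843.00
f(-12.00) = 3349.00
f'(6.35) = -257.64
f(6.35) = -570.47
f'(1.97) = -30.23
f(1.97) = -24.08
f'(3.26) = -73.29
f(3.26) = -88.70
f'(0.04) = -3.09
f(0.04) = 0.88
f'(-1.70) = -16.94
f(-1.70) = 13.04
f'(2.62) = -49.43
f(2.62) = -49.69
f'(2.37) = -41.44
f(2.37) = -38.35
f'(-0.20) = -2.84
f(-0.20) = 1.58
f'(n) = -6*n^2 - 2*n - 3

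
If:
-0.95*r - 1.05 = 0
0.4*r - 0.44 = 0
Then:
No Solution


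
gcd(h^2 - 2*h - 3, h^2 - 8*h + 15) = h - 3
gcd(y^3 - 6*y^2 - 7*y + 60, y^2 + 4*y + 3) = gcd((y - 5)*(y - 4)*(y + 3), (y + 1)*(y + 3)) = y + 3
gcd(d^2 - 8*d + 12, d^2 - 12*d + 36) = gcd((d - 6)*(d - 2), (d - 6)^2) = d - 6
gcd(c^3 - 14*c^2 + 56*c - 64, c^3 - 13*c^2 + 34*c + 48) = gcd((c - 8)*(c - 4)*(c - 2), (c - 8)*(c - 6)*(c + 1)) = c - 8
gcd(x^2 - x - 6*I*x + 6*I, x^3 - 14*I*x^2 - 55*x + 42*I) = x - 6*I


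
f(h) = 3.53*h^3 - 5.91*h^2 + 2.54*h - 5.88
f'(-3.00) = 133.31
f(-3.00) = -162.00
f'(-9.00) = 966.71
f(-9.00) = -3080.82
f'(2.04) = 22.50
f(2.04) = 4.68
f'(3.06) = 65.53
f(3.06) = 47.70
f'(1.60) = 10.74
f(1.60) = -2.49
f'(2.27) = 30.28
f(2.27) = 10.72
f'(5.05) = 212.92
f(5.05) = 310.85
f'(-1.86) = 61.16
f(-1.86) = -53.77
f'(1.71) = 13.29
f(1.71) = -1.17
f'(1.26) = 4.46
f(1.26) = -5.00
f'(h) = 10.59*h^2 - 11.82*h + 2.54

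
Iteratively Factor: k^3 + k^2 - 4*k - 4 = (k - 2)*(k^2 + 3*k + 2) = (k - 2)*(k + 2)*(k + 1)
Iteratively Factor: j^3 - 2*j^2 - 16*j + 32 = (j - 2)*(j^2 - 16) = (j - 4)*(j - 2)*(j + 4)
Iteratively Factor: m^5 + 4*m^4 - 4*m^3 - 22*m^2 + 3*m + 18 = (m + 3)*(m^4 + m^3 - 7*m^2 - m + 6) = (m + 3)^2*(m^3 - 2*m^2 - m + 2) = (m - 1)*(m + 3)^2*(m^2 - m - 2) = (m - 2)*(m - 1)*(m + 3)^2*(m + 1)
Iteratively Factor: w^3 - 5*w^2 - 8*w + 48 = (w + 3)*(w^2 - 8*w + 16) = (w - 4)*(w + 3)*(w - 4)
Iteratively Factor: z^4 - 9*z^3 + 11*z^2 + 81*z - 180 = (z - 4)*(z^3 - 5*z^2 - 9*z + 45) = (z - 4)*(z - 3)*(z^2 - 2*z - 15) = (z - 5)*(z - 4)*(z - 3)*(z + 3)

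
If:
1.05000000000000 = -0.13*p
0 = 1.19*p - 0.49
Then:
No Solution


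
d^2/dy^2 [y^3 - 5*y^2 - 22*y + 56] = 6*y - 10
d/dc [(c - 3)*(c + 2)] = 2*c - 1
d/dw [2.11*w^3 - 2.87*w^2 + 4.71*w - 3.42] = 6.33*w^2 - 5.74*w + 4.71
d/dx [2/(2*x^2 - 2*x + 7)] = 4*(1 - 2*x)/(2*x^2 - 2*x + 7)^2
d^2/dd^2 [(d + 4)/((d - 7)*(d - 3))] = 2*(d^3 + 12*d^2 - 183*d + 526)/(d^6 - 30*d^5 + 363*d^4 - 2260*d^3 + 7623*d^2 - 13230*d + 9261)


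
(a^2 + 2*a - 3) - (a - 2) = a^2 + a - 1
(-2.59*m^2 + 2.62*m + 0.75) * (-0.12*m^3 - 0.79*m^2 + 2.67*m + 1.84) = 0.3108*m^5 + 1.7317*m^4 - 9.0751*m^3 + 1.6373*m^2 + 6.8233*m + 1.38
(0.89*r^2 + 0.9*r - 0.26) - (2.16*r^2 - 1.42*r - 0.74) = -1.27*r^2 + 2.32*r + 0.48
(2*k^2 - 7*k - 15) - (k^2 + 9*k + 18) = k^2 - 16*k - 33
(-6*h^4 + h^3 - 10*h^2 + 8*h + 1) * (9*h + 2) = -54*h^5 - 3*h^4 - 88*h^3 + 52*h^2 + 25*h + 2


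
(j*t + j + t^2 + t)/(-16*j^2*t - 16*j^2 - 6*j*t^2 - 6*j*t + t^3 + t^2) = (j + t)/(-16*j^2 - 6*j*t + t^2)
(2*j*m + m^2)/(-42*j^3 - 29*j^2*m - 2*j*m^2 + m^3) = -m/(21*j^2 + 4*j*m - m^2)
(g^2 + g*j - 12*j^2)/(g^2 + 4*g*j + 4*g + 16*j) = (g - 3*j)/(g + 4)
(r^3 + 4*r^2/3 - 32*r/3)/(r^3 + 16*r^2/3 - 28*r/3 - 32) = r*(r + 4)/(r^2 + 8*r + 12)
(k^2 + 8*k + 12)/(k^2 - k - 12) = (k^2 + 8*k + 12)/(k^2 - k - 12)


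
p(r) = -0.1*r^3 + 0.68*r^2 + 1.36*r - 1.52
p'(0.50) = 1.96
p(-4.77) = 18.32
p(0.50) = -0.68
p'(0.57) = 2.04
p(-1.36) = -1.86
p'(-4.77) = -11.95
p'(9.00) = -10.70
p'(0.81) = 2.26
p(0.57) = -0.54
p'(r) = -0.3*r^2 + 1.36*r + 1.36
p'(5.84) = -0.93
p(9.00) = -7.10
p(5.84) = 9.70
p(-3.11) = 3.84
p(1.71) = 2.29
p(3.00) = 5.98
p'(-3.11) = -5.77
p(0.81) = -0.03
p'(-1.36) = -1.04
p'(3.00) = 2.74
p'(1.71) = 2.81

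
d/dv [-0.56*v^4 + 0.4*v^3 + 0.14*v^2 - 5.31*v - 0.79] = -2.24*v^3 + 1.2*v^2 + 0.28*v - 5.31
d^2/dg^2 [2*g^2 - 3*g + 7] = 4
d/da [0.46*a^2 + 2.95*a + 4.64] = 0.92*a + 2.95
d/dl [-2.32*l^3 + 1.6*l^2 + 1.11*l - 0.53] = -6.96*l^2 + 3.2*l + 1.11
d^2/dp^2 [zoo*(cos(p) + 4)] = zoo*cos(p)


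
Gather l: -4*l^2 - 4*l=-4*l^2 - 4*l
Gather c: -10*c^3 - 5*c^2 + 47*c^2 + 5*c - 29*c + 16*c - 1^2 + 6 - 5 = -10*c^3 + 42*c^2 - 8*c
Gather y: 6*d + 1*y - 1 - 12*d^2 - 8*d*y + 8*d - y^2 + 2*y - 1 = -12*d^2 + 14*d - y^2 + y*(3 - 8*d) - 2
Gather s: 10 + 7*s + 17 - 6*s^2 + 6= -6*s^2 + 7*s + 33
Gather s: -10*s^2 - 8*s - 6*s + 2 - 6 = -10*s^2 - 14*s - 4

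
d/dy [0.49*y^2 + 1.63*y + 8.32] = 0.98*y + 1.63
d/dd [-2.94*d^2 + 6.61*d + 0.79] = 6.61 - 5.88*d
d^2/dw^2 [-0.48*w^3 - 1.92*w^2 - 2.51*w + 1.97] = -2.88*w - 3.84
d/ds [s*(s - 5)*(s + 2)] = 3*s^2 - 6*s - 10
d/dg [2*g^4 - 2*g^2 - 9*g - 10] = 8*g^3 - 4*g - 9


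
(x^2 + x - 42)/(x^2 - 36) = (x + 7)/(x + 6)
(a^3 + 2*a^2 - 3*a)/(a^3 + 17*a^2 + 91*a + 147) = a*(a - 1)/(a^2 + 14*a + 49)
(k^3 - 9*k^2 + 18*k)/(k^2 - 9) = k*(k - 6)/(k + 3)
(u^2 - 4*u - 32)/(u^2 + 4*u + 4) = (u^2 - 4*u - 32)/(u^2 + 4*u + 4)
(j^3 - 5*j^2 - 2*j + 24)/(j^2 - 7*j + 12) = j + 2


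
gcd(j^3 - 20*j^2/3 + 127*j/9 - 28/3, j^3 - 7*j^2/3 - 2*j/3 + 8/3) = j - 4/3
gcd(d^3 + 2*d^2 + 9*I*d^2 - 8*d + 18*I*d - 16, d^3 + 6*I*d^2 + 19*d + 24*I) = d^2 + 9*I*d - 8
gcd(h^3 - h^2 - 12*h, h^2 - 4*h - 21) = h + 3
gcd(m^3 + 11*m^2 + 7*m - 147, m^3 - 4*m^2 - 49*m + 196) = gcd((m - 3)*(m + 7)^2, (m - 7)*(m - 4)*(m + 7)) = m + 7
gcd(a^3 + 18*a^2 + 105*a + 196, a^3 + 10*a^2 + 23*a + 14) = a + 7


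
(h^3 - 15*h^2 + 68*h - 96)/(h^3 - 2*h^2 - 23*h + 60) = (h - 8)/(h + 5)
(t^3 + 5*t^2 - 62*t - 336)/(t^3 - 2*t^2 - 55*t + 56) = (t + 6)/(t - 1)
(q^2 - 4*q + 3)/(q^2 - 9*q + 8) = (q - 3)/(q - 8)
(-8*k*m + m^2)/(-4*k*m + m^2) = (8*k - m)/(4*k - m)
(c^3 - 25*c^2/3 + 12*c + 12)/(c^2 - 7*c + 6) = (c^2 - 7*c/3 - 2)/(c - 1)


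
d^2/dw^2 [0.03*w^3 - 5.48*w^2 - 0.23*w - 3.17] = 0.18*w - 10.96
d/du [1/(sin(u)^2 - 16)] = -2*sin(u)*cos(u)/(sin(u)^2 - 16)^2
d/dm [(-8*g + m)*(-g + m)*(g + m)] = -g^2 - 16*g*m + 3*m^2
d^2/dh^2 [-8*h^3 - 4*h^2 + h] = -48*h - 8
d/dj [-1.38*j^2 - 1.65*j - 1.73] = -2.76*j - 1.65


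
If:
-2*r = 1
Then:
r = -1/2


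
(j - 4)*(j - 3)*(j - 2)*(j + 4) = j^4 - 5*j^3 - 10*j^2 + 80*j - 96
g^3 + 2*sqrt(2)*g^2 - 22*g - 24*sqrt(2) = (g - 3*sqrt(2))*(g + sqrt(2))*(g + 4*sqrt(2))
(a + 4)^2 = a^2 + 8*a + 16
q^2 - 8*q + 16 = (q - 4)^2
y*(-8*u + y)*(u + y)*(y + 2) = -8*u^2*y^2 - 16*u^2*y - 7*u*y^3 - 14*u*y^2 + y^4 + 2*y^3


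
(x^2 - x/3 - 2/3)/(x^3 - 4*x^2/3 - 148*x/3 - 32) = (x - 1)/(x^2 - 2*x - 48)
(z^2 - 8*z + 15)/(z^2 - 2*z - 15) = (z - 3)/(z + 3)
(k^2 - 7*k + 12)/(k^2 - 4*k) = (k - 3)/k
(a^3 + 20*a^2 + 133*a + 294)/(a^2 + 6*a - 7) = (a^2 + 13*a + 42)/(a - 1)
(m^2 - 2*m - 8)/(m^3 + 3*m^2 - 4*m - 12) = (m - 4)/(m^2 + m - 6)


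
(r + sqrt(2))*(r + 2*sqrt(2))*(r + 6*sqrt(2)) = r^3 + 9*sqrt(2)*r^2 + 40*r + 24*sqrt(2)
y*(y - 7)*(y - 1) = y^3 - 8*y^2 + 7*y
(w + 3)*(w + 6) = w^2 + 9*w + 18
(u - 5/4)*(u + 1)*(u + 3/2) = u^3 + 5*u^2/4 - 13*u/8 - 15/8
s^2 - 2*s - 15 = (s - 5)*(s + 3)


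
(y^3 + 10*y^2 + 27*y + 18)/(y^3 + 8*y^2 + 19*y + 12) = (y + 6)/(y + 4)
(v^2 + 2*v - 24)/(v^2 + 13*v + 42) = (v - 4)/(v + 7)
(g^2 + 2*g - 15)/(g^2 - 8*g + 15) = (g + 5)/(g - 5)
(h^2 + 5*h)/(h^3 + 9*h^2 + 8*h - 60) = h/(h^2 + 4*h - 12)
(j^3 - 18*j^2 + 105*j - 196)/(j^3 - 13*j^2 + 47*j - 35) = (j^2 - 11*j + 28)/(j^2 - 6*j + 5)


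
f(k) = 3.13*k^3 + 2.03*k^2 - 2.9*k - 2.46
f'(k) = 9.39*k^2 + 4.06*k - 2.9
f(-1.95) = -12.29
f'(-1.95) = 24.89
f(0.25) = -3.01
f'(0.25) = -1.30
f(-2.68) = -40.36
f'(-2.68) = 53.66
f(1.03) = 0.13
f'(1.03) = 11.24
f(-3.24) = -78.21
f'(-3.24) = 82.52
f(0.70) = -2.42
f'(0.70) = 4.54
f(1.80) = 17.15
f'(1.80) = 34.83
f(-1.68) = -6.70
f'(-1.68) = 16.78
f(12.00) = 5663.70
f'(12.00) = 1397.98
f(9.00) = 2417.64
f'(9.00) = 794.23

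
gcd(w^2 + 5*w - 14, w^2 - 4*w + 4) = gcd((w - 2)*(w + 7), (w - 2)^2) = w - 2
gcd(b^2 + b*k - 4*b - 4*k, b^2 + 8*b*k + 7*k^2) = b + k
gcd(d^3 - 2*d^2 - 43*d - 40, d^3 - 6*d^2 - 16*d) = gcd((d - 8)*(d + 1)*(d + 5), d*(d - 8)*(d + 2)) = d - 8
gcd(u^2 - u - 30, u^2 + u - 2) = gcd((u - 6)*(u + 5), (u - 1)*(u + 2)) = 1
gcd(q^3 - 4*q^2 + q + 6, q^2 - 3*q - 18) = 1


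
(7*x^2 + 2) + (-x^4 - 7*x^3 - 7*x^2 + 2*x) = -x^4 - 7*x^3 + 2*x + 2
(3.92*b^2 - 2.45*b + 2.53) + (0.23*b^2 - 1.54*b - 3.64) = 4.15*b^2 - 3.99*b - 1.11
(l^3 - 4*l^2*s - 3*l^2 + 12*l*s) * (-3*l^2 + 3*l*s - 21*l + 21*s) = -3*l^5 + 15*l^4*s - 12*l^4 - 12*l^3*s^2 + 60*l^3*s + 63*l^3 - 48*l^2*s^2 - 315*l^2*s + 252*l*s^2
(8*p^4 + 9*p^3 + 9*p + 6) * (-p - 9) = -8*p^5 - 81*p^4 - 81*p^3 - 9*p^2 - 87*p - 54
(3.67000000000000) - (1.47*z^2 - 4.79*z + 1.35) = -1.47*z^2 + 4.79*z + 2.32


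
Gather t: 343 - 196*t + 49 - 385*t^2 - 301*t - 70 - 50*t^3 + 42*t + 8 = -50*t^3 - 385*t^2 - 455*t + 330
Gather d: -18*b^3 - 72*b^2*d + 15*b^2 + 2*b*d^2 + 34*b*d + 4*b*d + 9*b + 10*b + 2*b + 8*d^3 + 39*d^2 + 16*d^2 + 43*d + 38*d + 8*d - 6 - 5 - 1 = -18*b^3 + 15*b^2 + 21*b + 8*d^3 + d^2*(2*b + 55) + d*(-72*b^2 + 38*b + 89) - 12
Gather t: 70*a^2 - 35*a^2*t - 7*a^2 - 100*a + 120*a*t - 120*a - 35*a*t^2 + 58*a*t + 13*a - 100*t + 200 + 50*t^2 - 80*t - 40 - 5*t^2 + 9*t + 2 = 63*a^2 - 207*a + t^2*(45 - 35*a) + t*(-35*a^2 + 178*a - 171) + 162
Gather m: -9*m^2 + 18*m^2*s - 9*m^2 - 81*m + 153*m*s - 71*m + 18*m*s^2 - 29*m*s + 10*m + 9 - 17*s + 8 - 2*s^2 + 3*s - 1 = m^2*(18*s - 18) + m*(18*s^2 + 124*s - 142) - 2*s^2 - 14*s + 16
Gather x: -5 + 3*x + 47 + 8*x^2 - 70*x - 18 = 8*x^2 - 67*x + 24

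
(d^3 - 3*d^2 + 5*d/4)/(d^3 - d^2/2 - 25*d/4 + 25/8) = 2*d/(2*d + 5)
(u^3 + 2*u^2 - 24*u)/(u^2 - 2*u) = (u^2 + 2*u - 24)/(u - 2)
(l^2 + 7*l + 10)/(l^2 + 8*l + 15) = (l + 2)/(l + 3)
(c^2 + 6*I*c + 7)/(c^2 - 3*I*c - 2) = (c + 7*I)/(c - 2*I)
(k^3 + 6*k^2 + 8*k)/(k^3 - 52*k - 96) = k*(k + 4)/(k^2 - 2*k - 48)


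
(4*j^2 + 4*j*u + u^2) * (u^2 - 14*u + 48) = 4*j^2*u^2 - 56*j^2*u + 192*j^2 + 4*j*u^3 - 56*j*u^2 + 192*j*u + u^4 - 14*u^3 + 48*u^2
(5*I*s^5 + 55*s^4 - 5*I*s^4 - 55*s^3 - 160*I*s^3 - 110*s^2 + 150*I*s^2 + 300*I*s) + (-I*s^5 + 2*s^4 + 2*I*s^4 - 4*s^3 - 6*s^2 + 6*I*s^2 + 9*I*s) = 4*I*s^5 + 57*s^4 - 3*I*s^4 - 59*s^3 - 160*I*s^3 - 116*s^2 + 156*I*s^2 + 309*I*s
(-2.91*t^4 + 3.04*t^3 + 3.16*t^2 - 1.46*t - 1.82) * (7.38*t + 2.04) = -21.4758*t^5 + 16.4988*t^4 + 29.5224*t^3 - 4.3284*t^2 - 16.41*t - 3.7128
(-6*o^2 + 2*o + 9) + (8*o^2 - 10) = 2*o^2 + 2*o - 1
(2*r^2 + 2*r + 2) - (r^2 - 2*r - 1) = r^2 + 4*r + 3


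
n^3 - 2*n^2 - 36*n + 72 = (n - 6)*(n - 2)*(n + 6)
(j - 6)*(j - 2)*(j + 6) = j^3 - 2*j^2 - 36*j + 72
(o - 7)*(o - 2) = o^2 - 9*o + 14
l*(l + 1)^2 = l^3 + 2*l^2 + l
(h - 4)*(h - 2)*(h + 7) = h^3 + h^2 - 34*h + 56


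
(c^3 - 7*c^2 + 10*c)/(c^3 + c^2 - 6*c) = (c - 5)/(c + 3)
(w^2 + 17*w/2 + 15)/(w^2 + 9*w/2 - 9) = (2*w + 5)/(2*w - 3)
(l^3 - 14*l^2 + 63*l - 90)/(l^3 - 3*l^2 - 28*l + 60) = (l^2 - 8*l + 15)/(l^2 + 3*l - 10)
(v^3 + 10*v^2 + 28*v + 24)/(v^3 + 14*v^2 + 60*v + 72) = (v + 2)/(v + 6)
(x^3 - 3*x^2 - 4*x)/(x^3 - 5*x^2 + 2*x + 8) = x/(x - 2)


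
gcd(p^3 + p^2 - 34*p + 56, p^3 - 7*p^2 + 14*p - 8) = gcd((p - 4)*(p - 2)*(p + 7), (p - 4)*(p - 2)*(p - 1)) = p^2 - 6*p + 8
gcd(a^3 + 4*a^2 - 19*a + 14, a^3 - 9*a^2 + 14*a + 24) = 1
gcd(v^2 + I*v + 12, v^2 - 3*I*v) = v - 3*I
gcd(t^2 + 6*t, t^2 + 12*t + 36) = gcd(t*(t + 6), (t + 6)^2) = t + 6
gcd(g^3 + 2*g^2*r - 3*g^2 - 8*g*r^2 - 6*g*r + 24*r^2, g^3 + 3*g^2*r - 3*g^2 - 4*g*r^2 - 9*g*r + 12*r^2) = g^2 + 4*g*r - 3*g - 12*r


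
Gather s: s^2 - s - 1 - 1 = s^2 - s - 2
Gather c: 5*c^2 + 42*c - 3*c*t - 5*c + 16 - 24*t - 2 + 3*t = 5*c^2 + c*(37 - 3*t) - 21*t + 14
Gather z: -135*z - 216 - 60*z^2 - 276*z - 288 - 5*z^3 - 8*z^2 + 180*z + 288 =-5*z^3 - 68*z^2 - 231*z - 216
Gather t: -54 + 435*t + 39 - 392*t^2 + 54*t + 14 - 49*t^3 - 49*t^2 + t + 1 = -49*t^3 - 441*t^2 + 490*t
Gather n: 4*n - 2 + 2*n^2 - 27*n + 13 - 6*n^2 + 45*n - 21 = -4*n^2 + 22*n - 10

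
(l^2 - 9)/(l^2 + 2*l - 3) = (l - 3)/(l - 1)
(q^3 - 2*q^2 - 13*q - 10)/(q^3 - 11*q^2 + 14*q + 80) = (q + 1)/(q - 8)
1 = 1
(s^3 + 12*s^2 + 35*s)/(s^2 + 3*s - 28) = s*(s + 5)/(s - 4)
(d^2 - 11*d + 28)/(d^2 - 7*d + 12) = (d - 7)/(d - 3)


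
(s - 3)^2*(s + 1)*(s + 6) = s^4 + s^3 - 27*s^2 + 27*s + 54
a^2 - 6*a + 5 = (a - 5)*(a - 1)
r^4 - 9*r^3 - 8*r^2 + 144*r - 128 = (r - 8)*(r - 4)*(r - 1)*(r + 4)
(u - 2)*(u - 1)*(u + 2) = u^3 - u^2 - 4*u + 4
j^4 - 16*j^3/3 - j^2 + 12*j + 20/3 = (j - 5)*(j - 2)*(j + 2/3)*(j + 1)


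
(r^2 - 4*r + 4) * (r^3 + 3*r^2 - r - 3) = r^5 - r^4 - 9*r^3 + 13*r^2 + 8*r - 12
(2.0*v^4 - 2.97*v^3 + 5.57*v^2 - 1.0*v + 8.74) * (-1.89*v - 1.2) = -3.78*v^5 + 3.2133*v^4 - 6.9633*v^3 - 4.794*v^2 - 15.3186*v - 10.488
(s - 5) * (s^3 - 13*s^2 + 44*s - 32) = s^4 - 18*s^3 + 109*s^2 - 252*s + 160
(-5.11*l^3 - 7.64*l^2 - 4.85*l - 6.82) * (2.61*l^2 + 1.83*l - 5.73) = -13.3371*l^5 - 29.2917*l^4 + 2.64060000000001*l^3 + 17.1015*l^2 + 15.3099*l + 39.0786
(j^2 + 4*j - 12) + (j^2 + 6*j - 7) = 2*j^2 + 10*j - 19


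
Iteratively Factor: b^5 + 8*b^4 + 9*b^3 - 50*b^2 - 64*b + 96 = (b - 2)*(b^4 + 10*b^3 + 29*b^2 + 8*b - 48) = (b - 2)*(b + 4)*(b^3 + 6*b^2 + 5*b - 12) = (b - 2)*(b + 4)^2*(b^2 + 2*b - 3) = (b - 2)*(b - 1)*(b + 4)^2*(b + 3)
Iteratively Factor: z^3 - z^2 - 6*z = (z)*(z^2 - z - 6) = z*(z - 3)*(z + 2)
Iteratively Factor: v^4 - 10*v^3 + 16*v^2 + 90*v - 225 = (v - 3)*(v^3 - 7*v^2 - 5*v + 75) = (v - 5)*(v - 3)*(v^2 - 2*v - 15) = (v - 5)^2*(v - 3)*(v + 3)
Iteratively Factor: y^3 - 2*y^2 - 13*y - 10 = (y - 5)*(y^2 + 3*y + 2) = (y - 5)*(y + 2)*(y + 1)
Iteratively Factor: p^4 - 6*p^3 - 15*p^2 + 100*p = (p - 5)*(p^3 - p^2 - 20*p) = (p - 5)*(p + 4)*(p^2 - 5*p) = (p - 5)^2*(p + 4)*(p)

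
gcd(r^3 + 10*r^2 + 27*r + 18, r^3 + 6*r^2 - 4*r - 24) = r + 6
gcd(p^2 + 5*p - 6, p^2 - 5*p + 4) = p - 1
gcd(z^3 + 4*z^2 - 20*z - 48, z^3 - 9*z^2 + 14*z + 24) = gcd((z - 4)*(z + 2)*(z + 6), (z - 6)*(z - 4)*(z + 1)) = z - 4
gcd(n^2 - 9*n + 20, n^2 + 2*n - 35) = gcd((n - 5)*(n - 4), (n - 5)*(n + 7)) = n - 5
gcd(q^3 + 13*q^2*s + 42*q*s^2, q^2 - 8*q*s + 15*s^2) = 1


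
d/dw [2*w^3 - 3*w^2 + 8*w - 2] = 6*w^2 - 6*w + 8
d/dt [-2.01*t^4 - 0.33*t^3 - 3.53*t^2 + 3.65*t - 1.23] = -8.04*t^3 - 0.99*t^2 - 7.06*t + 3.65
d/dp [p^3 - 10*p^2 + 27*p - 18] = 3*p^2 - 20*p + 27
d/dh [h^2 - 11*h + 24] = 2*h - 11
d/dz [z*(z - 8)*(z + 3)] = 3*z^2 - 10*z - 24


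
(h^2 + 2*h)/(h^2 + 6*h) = (h + 2)/(h + 6)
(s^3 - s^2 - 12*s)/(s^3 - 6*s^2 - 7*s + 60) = s/(s - 5)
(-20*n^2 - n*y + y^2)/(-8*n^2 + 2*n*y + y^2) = (-5*n + y)/(-2*n + y)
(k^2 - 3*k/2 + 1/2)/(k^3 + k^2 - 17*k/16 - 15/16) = 8*(2*k - 1)/(16*k^2 + 32*k + 15)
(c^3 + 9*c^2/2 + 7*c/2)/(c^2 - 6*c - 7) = c*(2*c + 7)/(2*(c - 7))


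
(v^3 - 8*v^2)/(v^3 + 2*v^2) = (v - 8)/(v + 2)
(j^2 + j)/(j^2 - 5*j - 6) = j/(j - 6)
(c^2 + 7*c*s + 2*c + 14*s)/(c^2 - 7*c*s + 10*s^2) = (c^2 + 7*c*s + 2*c + 14*s)/(c^2 - 7*c*s + 10*s^2)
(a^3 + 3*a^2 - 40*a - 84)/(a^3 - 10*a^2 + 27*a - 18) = (a^2 + 9*a + 14)/(a^2 - 4*a + 3)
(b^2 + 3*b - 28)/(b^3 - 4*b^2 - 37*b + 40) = (b^2 + 3*b - 28)/(b^3 - 4*b^2 - 37*b + 40)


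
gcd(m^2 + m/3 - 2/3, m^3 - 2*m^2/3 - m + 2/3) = m^2 + m/3 - 2/3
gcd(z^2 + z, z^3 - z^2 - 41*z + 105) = 1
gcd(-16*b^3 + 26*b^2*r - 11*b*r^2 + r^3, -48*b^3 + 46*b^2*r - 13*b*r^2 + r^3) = 16*b^2 - 10*b*r + r^2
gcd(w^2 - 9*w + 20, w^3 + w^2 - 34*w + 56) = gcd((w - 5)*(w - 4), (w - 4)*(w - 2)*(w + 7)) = w - 4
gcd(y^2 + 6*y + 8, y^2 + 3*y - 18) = 1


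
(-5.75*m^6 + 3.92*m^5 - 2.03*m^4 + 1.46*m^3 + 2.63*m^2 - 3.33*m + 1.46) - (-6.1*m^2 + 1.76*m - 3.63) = -5.75*m^6 + 3.92*m^5 - 2.03*m^4 + 1.46*m^3 + 8.73*m^2 - 5.09*m + 5.09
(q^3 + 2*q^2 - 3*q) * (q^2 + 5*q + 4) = q^5 + 7*q^4 + 11*q^3 - 7*q^2 - 12*q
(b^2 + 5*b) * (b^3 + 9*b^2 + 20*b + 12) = b^5 + 14*b^4 + 65*b^3 + 112*b^2 + 60*b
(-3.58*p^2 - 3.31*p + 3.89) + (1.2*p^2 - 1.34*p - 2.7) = -2.38*p^2 - 4.65*p + 1.19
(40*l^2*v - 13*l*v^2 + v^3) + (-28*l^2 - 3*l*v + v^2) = 40*l^2*v - 28*l^2 - 13*l*v^2 - 3*l*v + v^3 + v^2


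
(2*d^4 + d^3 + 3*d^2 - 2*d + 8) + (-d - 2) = 2*d^4 + d^3 + 3*d^2 - 3*d + 6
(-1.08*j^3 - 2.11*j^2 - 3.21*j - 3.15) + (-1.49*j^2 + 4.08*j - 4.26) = -1.08*j^3 - 3.6*j^2 + 0.87*j - 7.41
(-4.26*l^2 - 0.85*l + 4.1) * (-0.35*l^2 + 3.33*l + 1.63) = 1.491*l^4 - 13.8883*l^3 - 11.2093*l^2 + 12.2675*l + 6.683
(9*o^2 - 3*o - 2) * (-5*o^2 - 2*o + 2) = -45*o^4 - 3*o^3 + 34*o^2 - 2*o - 4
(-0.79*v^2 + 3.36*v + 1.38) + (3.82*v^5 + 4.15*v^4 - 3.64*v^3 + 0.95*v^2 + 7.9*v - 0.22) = 3.82*v^5 + 4.15*v^4 - 3.64*v^3 + 0.16*v^2 + 11.26*v + 1.16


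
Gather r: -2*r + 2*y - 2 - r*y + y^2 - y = r*(-y - 2) + y^2 + y - 2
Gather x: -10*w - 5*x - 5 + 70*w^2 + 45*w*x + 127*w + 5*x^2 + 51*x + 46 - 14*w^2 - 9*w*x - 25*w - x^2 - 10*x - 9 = 56*w^2 + 92*w + 4*x^2 + x*(36*w + 36) + 32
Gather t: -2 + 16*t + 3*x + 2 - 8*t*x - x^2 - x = t*(16 - 8*x) - x^2 + 2*x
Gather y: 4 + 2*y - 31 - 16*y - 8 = -14*y - 35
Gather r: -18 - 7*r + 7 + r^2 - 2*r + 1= r^2 - 9*r - 10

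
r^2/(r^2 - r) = r/(r - 1)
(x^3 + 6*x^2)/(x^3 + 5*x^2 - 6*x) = x/(x - 1)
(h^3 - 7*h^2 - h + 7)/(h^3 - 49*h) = (h^2 - 1)/(h*(h + 7))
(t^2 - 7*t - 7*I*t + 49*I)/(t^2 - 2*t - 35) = (t - 7*I)/(t + 5)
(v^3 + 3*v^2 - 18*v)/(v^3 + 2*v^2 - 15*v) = (v + 6)/(v + 5)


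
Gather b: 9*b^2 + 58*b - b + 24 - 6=9*b^2 + 57*b + 18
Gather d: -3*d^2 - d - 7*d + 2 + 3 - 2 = -3*d^2 - 8*d + 3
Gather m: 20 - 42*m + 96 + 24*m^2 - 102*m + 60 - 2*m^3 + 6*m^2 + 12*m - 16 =-2*m^3 + 30*m^2 - 132*m + 160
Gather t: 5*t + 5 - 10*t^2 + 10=-10*t^2 + 5*t + 15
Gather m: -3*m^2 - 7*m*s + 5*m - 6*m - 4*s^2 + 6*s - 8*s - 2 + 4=-3*m^2 + m*(-7*s - 1) - 4*s^2 - 2*s + 2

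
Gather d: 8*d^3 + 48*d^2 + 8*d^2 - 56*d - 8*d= 8*d^3 + 56*d^2 - 64*d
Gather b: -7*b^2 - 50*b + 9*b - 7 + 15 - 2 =-7*b^2 - 41*b + 6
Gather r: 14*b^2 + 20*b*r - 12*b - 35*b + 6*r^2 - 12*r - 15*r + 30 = 14*b^2 - 47*b + 6*r^2 + r*(20*b - 27) + 30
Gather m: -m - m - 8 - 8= -2*m - 16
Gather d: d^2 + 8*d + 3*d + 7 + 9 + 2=d^2 + 11*d + 18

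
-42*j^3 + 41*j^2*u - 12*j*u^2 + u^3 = (-7*j + u)*(-3*j + u)*(-2*j + u)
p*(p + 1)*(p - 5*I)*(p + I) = p^4 + p^3 - 4*I*p^3 + 5*p^2 - 4*I*p^2 + 5*p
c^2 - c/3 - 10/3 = (c - 2)*(c + 5/3)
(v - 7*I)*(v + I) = v^2 - 6*I*v + 7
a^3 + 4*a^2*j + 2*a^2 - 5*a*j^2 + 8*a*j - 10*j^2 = (a + 2)*(a - j)*(a + 5*j)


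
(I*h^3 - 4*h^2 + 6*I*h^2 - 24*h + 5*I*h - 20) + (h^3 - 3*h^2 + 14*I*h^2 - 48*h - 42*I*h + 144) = h^3 + I*h^3 - 7*h^2 + 20*I*h^2 - 72*h - 37*I*h + 124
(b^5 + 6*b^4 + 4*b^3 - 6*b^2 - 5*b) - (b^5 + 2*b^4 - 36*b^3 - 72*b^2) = 4*b^4 + 40*b^3 + 66*b^2 - 5*b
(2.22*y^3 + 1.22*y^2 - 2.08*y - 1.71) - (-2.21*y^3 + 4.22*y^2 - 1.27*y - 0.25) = 4.43*y^3 - 3.0*y^2 - 0.81*y - 1.46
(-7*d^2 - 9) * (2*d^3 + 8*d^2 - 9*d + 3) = -14*d^5 - 56*d^4 + 45*d^3 - 93*d^2 + 81*d - 27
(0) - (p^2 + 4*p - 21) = -p^2 - 4*p + 21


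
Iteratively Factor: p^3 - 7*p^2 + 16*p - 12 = (p - 3)*(p^2 - 4*p + 4) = (p - 3)*(p - 2)*(p - 2)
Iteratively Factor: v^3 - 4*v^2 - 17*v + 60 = (v - 5)*(v^2 + v - 12) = (v - 5)*(v - 3)*(v + 4)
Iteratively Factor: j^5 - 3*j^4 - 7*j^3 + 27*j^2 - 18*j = (j - 3)*(j^4 - 7*j^2 + 6*j) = (j - 3)*(j + 3)*(j^3 - 3*j^2 + 2*j) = (j - 3)*(j - 2)*(j + 3)*(j^2 - j) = j*(j - 3)*(j - 2)*(j + 3)*(j - 1)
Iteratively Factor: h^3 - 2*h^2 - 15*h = (h - 5)*(h^2 + 3*h) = (h - 5)*(h + 3)*(h)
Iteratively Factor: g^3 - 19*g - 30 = (g + 3)*(g^2 - 3*g - 10) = (g - 5)*(g + 3)*(g + 2)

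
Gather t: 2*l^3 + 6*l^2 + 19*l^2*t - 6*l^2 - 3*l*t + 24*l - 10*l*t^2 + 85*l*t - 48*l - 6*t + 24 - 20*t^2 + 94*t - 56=2*l^3 - 24*l + t^2*(-10*l - 20) + t*(19*l^2 + 82*l + 88) - 32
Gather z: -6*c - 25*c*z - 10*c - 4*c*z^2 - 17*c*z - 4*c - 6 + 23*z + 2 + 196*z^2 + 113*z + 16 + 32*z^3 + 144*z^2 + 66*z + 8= -20*c + 32*z^3 + z^2*(340 - 4*c) + z*(202 - 42*c) + 20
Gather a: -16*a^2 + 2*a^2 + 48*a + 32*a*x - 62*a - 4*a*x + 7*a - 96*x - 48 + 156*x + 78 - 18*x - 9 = -14*a^2 + a*(28*x - 7) + 42*x + 21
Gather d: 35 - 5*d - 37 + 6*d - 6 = d - 8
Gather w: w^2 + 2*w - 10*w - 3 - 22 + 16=w^2 - 8*w - 9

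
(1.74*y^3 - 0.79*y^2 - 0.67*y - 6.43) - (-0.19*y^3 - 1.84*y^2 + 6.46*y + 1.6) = 1.93*y^3 + 1.05*y^2 - 7.13*y - 8.03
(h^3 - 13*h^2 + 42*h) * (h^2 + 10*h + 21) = h^5 - 3*h^4 - 67*h^3 + 147*h^2 + 882*h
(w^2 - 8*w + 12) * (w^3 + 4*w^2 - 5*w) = w^5 - 4*w^4 - 25*w^3 + 88*w^2 - 60*w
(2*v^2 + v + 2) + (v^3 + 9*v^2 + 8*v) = v^3 + 11*v^2 + 9*v + 2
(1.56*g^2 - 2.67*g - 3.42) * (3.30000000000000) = 5.148*g^2 - 8.811*g - 11.286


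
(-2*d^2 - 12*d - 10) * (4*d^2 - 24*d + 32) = -8*d^4 + 184*d^2 - 144*d - 320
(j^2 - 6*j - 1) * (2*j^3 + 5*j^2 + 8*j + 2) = 2*j^5 - 7*j^4 - 24*j^3 - 51*j^2 - 20*j - 2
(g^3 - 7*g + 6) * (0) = 0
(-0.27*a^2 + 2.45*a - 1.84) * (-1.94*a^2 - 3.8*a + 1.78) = 0.5238*a^4 - 3.727*a^3 - 6.221*a^2 + 11.353*a - 3.2752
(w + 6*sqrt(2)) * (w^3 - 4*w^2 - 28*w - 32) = w^4 - 4*w^3 + 6*sqrt(2)*w^3 - 24*sqrt(2)*w^2 - 28*w^2 - 168*sqrt(2)*w - 32*w - 192*sqrt(2)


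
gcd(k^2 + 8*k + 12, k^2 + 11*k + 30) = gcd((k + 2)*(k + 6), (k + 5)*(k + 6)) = k + 6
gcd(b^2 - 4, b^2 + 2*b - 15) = 1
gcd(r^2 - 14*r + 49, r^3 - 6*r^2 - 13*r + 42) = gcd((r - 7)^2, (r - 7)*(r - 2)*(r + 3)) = r - 7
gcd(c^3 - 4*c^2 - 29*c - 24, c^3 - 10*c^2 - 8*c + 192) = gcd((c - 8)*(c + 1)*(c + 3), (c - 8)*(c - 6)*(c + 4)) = c - 8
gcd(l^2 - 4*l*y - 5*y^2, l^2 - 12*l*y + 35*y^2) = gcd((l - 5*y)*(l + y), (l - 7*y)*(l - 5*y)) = -l + 5*y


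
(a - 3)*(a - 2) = a^2 - 5*a + 6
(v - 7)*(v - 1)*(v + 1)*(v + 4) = v^4 - 3*v^3 - 29*v^2 + 3*v + 28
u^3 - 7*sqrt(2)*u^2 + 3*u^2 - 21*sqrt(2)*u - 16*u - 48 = (u + 3)*(u - 8*sqrt(2))*(u + sqrt(2))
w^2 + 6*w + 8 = (w + 2)*(w + 4)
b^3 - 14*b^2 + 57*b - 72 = (b - 8)*(b - 3)^2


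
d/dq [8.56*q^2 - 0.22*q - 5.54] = 17.12*q - 0.22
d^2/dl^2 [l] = 0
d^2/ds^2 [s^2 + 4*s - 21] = 2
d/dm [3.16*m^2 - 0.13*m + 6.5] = 6.32*m - 0.13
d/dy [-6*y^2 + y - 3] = 1 - 12*y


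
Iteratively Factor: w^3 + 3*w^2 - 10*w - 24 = (w + 4)*(w^2 - w - 6) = (w + 2)*(w + 4)*(w - 3)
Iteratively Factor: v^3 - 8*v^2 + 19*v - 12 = (v - 3)*(v^2 - 5*v + 4) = (v - 4)*(v - 3)*(v - 1)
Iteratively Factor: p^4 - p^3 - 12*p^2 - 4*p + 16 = (p - 4)*(p^3 + 3*p^2 - 4) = (p - 4)*(p - 1)*(p^2 + 4*p + 4) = (p - 4)*(p - 1)*(p + 2)*(p + 2)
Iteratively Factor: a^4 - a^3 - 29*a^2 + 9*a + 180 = (a + 4)*(a^3 - 5*a^2 - 9*a + 45) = (a - 3)*(a + 4)*(a^2 - 2*a - 15) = (a - 5)*(a - 3)*(a + 4)*(a + 3)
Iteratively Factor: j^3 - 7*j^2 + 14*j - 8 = (j - 2)*(j^2 - 5*j + 4) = (j - 4)*(j - 2)*(j - 1)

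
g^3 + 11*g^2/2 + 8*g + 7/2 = (g + 1)^2*(g + 7/2)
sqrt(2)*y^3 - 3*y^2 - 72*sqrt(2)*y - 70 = (y - 7*sqrt(2))*(y + 5*sqrt(2))*(sqrt(2)*y + 1)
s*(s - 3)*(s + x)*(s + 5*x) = s^4 + 6*s^3*x - 3*s^3 + 5*s^2*x^2 - 18*s^2*x - 15*s*x^2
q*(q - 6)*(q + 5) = q^3 - q^2 - 30*q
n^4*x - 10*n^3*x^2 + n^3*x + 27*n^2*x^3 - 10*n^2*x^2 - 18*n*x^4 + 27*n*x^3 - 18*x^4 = (n - 6*x)*(n - 3*x)*(n - x)*(n*x + x)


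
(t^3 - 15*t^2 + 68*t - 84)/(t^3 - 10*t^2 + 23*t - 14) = (t - 6)/(t - 1)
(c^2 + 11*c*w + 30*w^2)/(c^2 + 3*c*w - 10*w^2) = (-c - 6*w)/(-c + 2*w)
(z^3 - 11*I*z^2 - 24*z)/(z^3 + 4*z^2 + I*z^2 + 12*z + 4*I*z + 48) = z*(z - 8*I)/(z^2 + 4*z*(1 + I) + 16*I)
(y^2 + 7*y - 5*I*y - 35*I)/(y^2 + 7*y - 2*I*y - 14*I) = (y - 5*I)/(y - 2*I)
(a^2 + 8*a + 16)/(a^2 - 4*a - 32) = (a + 4)/(a - 8)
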